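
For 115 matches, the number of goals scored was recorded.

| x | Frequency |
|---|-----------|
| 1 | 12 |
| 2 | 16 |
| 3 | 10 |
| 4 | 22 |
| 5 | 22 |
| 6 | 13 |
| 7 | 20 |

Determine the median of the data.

Cumulative frequencies: 12, 28, 38, 60, 82, 95, 115
n = 115, so the median is the value in position (n+1)/2 = 58.
Position 58 falls at value 4.

4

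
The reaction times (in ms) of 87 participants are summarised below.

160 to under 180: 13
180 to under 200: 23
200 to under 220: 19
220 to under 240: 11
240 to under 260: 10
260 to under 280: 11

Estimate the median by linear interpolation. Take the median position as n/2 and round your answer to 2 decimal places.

Cumulative frequencies: 13, 36, 55, 66, 76, 87
n = 87; position = n/2 = 43.5.
This falls in the class 200 to under 220: L = 200, F = 36, f = 19, h = 20.
Median ≈ 200 + ((43.5 − 36) / 19) × 20 = 207.8947

207.89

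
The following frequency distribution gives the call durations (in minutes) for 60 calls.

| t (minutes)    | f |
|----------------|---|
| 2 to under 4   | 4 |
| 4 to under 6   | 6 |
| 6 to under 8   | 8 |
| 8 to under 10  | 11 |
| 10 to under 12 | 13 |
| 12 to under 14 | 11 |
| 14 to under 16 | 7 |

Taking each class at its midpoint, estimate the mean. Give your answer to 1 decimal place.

Midpoints: 3, 5, 7, 9, 11, 13, 15
Σfm = 4×3 + 6×5 + 8×7 + 11×9 + 13×11 + 11×13 + 7×15 = 588
n = Σf = 60
Mean = 588 / 60 = 9.8000

9.8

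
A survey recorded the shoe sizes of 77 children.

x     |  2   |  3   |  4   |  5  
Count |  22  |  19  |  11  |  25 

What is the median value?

Cumulative frequencies: 22, 41, 52, 77
n = 77, so the median is the value in position (n+1)/2 = 39.
Position 39 falls at value 3.

3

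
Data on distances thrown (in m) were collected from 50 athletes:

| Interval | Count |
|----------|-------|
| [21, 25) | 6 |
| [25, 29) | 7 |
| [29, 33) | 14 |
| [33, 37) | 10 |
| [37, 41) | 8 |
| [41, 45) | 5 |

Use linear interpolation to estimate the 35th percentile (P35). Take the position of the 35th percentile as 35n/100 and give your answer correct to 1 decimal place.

30.3

Cumulative frequencies: 6, 13, 27, 37, 45, 50
n = 50; position = 35n/100 = 17.5.
This falls in the class [29, 33): L = 29, F = 13, f = 14, h = 4.
35th percentile ≈ 29 + ((17.5 − 13) / 14) × 4 = 30.2857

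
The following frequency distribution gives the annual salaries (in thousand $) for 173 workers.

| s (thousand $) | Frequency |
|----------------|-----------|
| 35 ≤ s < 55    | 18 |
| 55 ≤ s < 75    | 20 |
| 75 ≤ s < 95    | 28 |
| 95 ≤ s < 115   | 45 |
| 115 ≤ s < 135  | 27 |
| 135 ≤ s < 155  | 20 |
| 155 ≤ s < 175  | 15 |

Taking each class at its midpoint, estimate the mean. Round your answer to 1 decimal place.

103.8

Midpoints: 45, 65, 85, 105, 125, 145, 165
Σfm = 18×45 + 20×65 + 28×85 + 45×105 + 27×125 + 20×145 + 15×165 = 17965
n = Σf = 173
Mean = 17965 / 173 = 103.8439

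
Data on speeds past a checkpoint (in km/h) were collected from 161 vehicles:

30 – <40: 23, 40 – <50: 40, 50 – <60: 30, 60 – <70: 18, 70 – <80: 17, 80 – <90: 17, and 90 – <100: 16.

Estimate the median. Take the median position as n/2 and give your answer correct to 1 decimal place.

55.8

Cumulative frequencies: 23, 63, 93, 111, 128, 145, 161
n = 161; position = n/2 = 80.5.
This falls in the class 50 – <60: L = 50, F = 63, f = 30, h = 10.
Median ≈ 50 + ((80.5 − 63) / 30) × 10 = 55.8333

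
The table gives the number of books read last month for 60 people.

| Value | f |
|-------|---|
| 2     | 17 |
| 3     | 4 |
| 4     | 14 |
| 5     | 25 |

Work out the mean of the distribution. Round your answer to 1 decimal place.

3.8

Values: 2, 3, 4, 5
Σfx = 17×2 + 4×3 + 14×4 + 25×5 = 227
n = Σf = 60
Mean = 227 / 60 = 3.7833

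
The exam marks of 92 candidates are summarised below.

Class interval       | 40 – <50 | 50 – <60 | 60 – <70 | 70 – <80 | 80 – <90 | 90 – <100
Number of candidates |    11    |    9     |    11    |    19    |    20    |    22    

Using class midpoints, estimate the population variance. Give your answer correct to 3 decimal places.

276.040

Midpoints: 45, 55, 65, 75, 85, 95
n = 92, Σfm = 6920, mean = 75.2174
Σfm² = 545900
Σf(m − x̄)² = Σfm² − (Σfm)²/n = 545900 − 6920²/92 = 25395.6522
Population variance = 25395.6522 / 92 = 276.0397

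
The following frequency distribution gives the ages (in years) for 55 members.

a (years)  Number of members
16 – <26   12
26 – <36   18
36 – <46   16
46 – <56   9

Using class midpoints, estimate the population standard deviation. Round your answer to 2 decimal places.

Midpoints: 21, 31, 41, 51
n = 55, Σfm = 1925, mean = 35.0000
Σfm² = 72895
Σf(m − x̄)² = Σfm² − (Σfm)²/n = 72895 − 1925²/55 = 5520.0000
Population variance = 5520.0000 / 55 = 100.3636
Standard deviation = √100.3636 = 10.0182

10.02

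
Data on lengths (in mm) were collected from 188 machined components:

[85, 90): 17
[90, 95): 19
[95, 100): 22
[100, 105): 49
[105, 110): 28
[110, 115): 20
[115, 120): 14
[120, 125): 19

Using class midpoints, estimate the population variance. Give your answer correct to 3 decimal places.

100.941

Midpoints: 87.5, 92.5, 97.5, 102.5, 107.5, 112.5, 117.5, 122.5
n = 188, Σfm = 19645, mean = 104.4947
Σfm² = 2071775
Σf(m − x̄)² = Σfm² − (Σfm)²/n = 2071775 − 19645²/188 = 18976.9947
Population variance = 18976.9947 / 188 = 100.9415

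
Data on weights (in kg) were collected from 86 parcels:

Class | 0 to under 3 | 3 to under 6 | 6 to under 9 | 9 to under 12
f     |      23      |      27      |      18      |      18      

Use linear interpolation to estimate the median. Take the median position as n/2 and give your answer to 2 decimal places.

Cumulative frequencies: 23, 50, 68, 86
n = 86; position = n/2 = 43.
This falls in the class 3 to under 6: L = 3, F = 23, f = 27, h = 3.
Median ≈ 3 + ((43 − 23) / 27) × 3 = 5.2222

5.22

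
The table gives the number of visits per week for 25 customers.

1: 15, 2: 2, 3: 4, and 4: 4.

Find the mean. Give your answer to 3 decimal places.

Values: 1, 2, 3, 4
Σfx = 15×1 + 2×2 + 4×3 + 4×4 = 47
n = Σf = 25
Mean = 47 / 25 = 1.8800

1.880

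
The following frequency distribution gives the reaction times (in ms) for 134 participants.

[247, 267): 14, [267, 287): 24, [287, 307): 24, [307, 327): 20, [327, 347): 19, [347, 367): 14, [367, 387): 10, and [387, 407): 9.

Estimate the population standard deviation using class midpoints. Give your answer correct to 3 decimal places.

Midpoints: 257, 277, 297, 317, 337, 357, 377, 397
n = 134, Σfm = 42458, mean = 316.8507
Σfm² = 13674846
Σf(m − x̄)² = Σfm² − (Σfm)²/n = 13674846 − 42458²/134 = 221997.0149
Population variance = 221997.0149 / 134 = 1656.6941
Standard deviation = √1656.6941 = 40.7025

40.703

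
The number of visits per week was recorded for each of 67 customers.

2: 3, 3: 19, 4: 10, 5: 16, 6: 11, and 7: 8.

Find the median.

Cumulative frequencies: 3, 22, 32, 48, 59, 67
n = 67, so the median is the value in position (n+1)/2 = 34.
Position 34 falls at value 5.

5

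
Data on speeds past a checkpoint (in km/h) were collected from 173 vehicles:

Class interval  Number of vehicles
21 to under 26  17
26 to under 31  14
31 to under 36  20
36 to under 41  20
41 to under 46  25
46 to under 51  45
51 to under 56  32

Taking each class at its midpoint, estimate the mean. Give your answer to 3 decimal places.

41.737

Midpoints: 23.5, 28.5, 33.5, 38.5, 43.5, 48.5, 53.5
Σfm = 17×23.5 + 14×28.5 + 20×33.5 + 20×38.5 + 25×43.5 + 45×48.5 + 32×53.5 = 7220.5
n = Σf = 173
Mean = 7220.5 / 173 = 41.7370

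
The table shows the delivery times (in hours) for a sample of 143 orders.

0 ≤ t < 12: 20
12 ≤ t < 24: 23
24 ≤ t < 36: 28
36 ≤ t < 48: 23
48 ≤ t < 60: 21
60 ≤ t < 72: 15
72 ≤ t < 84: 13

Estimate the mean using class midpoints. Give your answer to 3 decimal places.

Midpoints: 6, 18, 30, 42, 54, 66, 78
Σfm = 20×6 + 23×18 + 28×30 + 23×42 + 21×54 + 15×66 + 13×78 = 5478
n = Σf = 143
Mean = 5478 / 143 = 38.3077

38.308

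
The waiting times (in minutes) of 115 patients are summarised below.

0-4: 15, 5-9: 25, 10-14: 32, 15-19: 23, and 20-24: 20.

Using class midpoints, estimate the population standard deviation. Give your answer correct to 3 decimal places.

Midpoints: 2, 7, 12, 17, 22
n = 115, Σfm = 1420, mean = 12.3478
Σfm² = 22220
Σf(m − x̄)² = Σfm² − (Σfm)²/n = 22220 − 1420²/115 = 4686.0870
Population variance = 4686.0870 / 115 = 40.7486
Standard deviation = √40.7486 = 6.3835

6.383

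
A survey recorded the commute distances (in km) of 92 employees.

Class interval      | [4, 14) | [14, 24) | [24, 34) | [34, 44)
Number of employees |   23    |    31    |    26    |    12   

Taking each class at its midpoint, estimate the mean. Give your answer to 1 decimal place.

Midpoints: 9, 19, 29, 39
Σfm = 23×9 + 31×19 + 26×29 + 12×39 = 2018
n = Σf = 92
Mean = 2018 / 92 = 21.9348

21.9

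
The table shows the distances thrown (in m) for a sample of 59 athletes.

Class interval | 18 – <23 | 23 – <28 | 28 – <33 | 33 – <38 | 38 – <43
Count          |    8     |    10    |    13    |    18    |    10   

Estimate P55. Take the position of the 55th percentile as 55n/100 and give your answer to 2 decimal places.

Cumulative frequencies: 8, 18, 31, 49, 59
n = 59; position = 55n/100 = 32.45.
This falls in the class 33 – <38: L = 33, F = 31, f = 18, h = 5.
55th percentile ≈ 33 + ((32.45 − 31) / 18) × 5 = 33.4028

33.40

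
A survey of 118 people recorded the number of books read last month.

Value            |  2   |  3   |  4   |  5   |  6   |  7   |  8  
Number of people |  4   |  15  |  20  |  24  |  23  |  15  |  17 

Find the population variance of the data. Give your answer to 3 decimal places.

2.856

Values: 2, 3, 4, 5, 6, 7, 8
n = 118, Σfx = 632, mean = 5.3559
Σfx² = 3722
Σf(x − x̄)² = Σfx² − (Σfx)²/n = 3722 − 632²/118 = 337.0508
Population variance = 337.0508 / 118 = 2.8564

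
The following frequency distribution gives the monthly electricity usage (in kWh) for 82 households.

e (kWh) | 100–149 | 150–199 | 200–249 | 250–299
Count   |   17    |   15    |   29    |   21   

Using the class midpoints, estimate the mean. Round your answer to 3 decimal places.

207.427

Midpoints: 124.5, 174.5, 224.5, 274.5
Σfm = 17×124.5 + 15×174.5 + 29×224.5 + 21×274.5 = 17009
n = Σf = 82
Mean = 17009 / 82 = 207.4268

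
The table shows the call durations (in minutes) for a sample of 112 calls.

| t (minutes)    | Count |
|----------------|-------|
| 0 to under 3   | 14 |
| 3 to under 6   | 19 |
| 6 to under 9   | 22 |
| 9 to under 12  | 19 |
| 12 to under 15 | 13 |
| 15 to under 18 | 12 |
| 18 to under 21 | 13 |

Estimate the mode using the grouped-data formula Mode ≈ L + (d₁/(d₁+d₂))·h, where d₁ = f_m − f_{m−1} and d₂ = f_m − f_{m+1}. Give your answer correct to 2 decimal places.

Modal class: 6 to under 9 (highest frequency 22).
d₁ = 22 − 19 = 3, d₂ = 22 − 19 = 3
Mode ≈ 6 + (3/(3+3)) × 3 = 6 + 1.5000 = 7.5000

7.50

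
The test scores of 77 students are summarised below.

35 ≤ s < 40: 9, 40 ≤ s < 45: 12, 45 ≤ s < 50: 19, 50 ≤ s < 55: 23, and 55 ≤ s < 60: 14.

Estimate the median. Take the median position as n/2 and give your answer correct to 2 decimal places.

Cumulative frequencies: 9, 21, 40, 63, 77
n = 77; position = n/2 = 38.5.
This falls in the class 45 ≤ s < 50: L = 45, F = 21, f = 19, h = 5.
Median ≈ 45 + ((38.5 − 21) / 19) × 5 = 49.6053

49.61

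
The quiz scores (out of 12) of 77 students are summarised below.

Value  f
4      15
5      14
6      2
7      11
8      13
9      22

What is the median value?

Cumulative frequencies: 15, 29, 31, 42, 55, 77
n = 77, so the median is the value in position (n+1)/2 = 39.
Position 39 falls at value 7.

7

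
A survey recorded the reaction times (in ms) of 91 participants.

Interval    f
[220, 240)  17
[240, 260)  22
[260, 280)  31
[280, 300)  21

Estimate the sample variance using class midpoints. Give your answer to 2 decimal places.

Midpoints: 230, 250, 270, 290
n = 91, Σfm = 23870, mean = 262.3077
Σfm² = 6300300
Σf(m − x̄)² = Σfm² − (Σfm)²/n = 6300300 − 23870²/91 = 39015.3846
Sample variance = 39015.3846 / 90 = 433.5043

433.50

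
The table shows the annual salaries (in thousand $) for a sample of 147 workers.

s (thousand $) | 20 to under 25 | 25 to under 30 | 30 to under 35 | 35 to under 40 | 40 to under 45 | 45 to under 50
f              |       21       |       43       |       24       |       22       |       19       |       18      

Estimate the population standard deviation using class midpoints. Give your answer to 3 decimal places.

Midpoints: 22.5, 27.5, 32.5, 37.5, 42.5, 47.5
n = 147, Σfm = 4922.5, mean = 33.4864
Σfm² = 174368.75
Σf(m − x̄)² = Σfm² − (Σfm)²/n = 174368.75 − 4922.5²/147 = 9531.9728
Population variance = 9531.9728 / 147 = 64.8434
Standard deviation = √64.8434 = 8.0525

8.053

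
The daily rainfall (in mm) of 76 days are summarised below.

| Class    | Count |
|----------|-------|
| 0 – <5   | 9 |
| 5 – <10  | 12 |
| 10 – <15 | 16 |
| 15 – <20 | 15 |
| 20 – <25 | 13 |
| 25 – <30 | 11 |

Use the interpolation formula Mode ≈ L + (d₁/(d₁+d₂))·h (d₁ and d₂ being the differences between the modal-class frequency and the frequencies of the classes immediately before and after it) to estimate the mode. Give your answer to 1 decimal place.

Modal class: 10 – <15 (highest frequency 16).
d₁ = 16 − 12 = 4, d₂ = 16 − 15 = 1
Mode ≈ 10 + (4/(4+1)) × 5 = 10 + 4.0000 = 14.0000

14.0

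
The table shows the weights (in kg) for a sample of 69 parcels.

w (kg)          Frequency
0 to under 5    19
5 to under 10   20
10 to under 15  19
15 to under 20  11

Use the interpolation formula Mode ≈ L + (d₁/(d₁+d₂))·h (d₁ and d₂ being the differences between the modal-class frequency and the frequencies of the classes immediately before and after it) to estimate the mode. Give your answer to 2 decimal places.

7.50

Modal class: 5 to under 10 (highest frequency 20).
d₁ = 20 − 19 = 1, d₂ = 20 − 19 = 1
Mode ≈ 5 + (1/(1+1)) × 5 = 5 + 2.5000 = 7.5000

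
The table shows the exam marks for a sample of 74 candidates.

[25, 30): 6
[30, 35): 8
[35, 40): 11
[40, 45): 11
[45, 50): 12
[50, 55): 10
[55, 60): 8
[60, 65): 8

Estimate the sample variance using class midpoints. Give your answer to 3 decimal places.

Midpoints: 27.5, 32.5, 37.5, 42.5, 47.5, 52.5, 57.5, 62.5
n = 74, Σfm = 3360, mean = 45.4054
Σfm² = 160662.5
Σf(m − x̄)² = Σfm² − (Σfm)²/n = 160662.5 − 3360²/74 = 8100.3378
Sample variance = 8100.3378 / 73 = 110.9635

110.964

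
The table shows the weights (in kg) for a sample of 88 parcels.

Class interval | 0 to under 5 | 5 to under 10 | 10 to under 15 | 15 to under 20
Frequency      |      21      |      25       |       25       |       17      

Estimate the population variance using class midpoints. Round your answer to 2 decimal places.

Midpoints: 2.5, 7.5, 12.5, 17.5
n = 88, Σfm = 850, mean = 9.6591
Σfm² = 10650
Σf(m − x̄)² = Σfm² − (Σfm)²/n = 10650 − 850²/88 = 2439.7727
Population variance = 2439.7727 / 88 = 27.7247

27.72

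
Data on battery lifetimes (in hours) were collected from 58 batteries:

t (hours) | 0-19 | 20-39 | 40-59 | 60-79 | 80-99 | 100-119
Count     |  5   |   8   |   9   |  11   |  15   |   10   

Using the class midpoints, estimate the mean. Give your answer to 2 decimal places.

Midpoints: 9.5, 29.5, 49.5, 69.5, 89.5, 109.5
Σfm = 5×9.5 + 8×29.5 + 9×49.5 + 11×69.5 + 15×89.5 + 10×109.5 = 3931
n = Σf = 58
Mean = 3931 / 58 = 67.7759

67.78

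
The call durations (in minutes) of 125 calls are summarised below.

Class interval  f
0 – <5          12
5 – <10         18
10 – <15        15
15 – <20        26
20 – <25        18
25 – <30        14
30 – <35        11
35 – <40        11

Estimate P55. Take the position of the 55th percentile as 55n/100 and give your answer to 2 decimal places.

19.57

Cumulative frequencies: 12, 30, 45, 71, 89, 103, 114, 125
n = 125; position = 55n/100 = 68.75.
This falls in the class 15 – <20: L = 15, F = 45, f = 26, h = 5.
55th percentile ≈ 15 + ((68.75 − 45) / 26) × 5 = 19.5673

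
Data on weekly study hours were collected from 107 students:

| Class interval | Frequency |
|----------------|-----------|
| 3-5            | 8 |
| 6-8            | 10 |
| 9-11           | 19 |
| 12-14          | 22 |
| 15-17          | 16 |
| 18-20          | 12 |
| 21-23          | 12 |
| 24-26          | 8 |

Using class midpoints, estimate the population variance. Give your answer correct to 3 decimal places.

Midpoints: 4, 7, 10, 13, 16, 19, 22, 25
n = 107, Σfm = 1526, mean = 14.2617
Σfm² = 25472
Σf(m − x̄)² = Σfm² − (Σfm)²/n = 25472 − 1526²/107 = 3708.6729
Population variance = 3708.6729 / 107 = 34.6605

34.660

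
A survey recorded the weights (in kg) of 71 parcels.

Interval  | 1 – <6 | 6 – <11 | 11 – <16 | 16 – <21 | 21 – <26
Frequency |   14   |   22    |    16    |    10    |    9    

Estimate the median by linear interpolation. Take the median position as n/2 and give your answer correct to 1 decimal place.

Cumulative frequencies: 14, 36, 52, 62, 71
n = 71; position = n/2 = 35.5.
This falls in the class 6 – <11: L = 6, F = 14, f = 22, h = 5.
Median ≈ 6 + ((35.5 − 14) / 22) × 5 = 10.8864

10.9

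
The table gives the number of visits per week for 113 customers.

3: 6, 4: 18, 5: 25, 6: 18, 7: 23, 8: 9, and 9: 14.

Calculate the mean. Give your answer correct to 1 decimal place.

6.0

Values: 3, 4, 5, 6, 7, 8, 9
Σfx = 6×3 + 18×4 + 25×5 + 18×6 + 23×7 + 9×8 + 14×9 = 682
n = Σf = 113
Mean = 682 / 113 = 6.0354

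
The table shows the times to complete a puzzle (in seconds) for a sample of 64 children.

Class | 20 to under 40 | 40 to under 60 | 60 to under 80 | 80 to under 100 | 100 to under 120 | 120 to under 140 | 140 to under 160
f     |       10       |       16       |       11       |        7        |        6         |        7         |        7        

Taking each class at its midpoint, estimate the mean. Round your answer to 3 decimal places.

80.000

Midpoints: 30, 50, 70, 90, 110, 130, 150
Σfm = 10×30 + 16×50 + 11×70 + 7×90 + 6×110 + 7×130 + 7×150 = 5120
n = Σf = 64
Mean = 5120 / 64 = 80.0000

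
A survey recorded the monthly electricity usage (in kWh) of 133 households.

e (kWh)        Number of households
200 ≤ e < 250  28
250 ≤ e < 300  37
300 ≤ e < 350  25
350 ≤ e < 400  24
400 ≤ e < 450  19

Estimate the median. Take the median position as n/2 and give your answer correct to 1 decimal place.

303.0

Cumulative frequencies: 28, 65, 90, 114, 133
n = 133; position = n/2 = 66.5.
This falls in the class 300 ≤ e < 350: L = 300, F = 65, f = 25, h = 50.
Median ≈ 300 + ((66.5 − 65) / 25) × 50 = 303.0000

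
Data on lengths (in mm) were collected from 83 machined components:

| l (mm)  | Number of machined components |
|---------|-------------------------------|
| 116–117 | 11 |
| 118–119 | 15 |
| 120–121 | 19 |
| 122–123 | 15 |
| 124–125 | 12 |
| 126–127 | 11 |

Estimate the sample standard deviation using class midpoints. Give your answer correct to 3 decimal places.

Midpoints: 116.5, 118.5, 120.5, 122.5, 124.5, 126.5
n = 83, Σfm = 10071.5, mean = 121.3434
Σfm² = 1222934.75
Σf(m − x̄)² = Σfm² − (Σfm)²/n = 1222934.75 − 10071.5²/83 = 824.9639
Sample variance = 824.9639 / 82 = 10.0605
Standard deviation = √10.0605 = 3.1718

3.172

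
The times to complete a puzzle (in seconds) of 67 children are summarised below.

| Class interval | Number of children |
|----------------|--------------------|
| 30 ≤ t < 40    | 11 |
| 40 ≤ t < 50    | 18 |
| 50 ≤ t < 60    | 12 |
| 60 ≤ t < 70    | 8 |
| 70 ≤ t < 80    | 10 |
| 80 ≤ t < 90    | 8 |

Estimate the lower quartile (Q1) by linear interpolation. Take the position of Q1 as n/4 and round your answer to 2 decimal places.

Cumulative frequencies: 11, 29, 41, 49, 59, 67
n = 67; position = n/4 = 16.75.
This falls in the class 40 ≤ t < 50: L = 40, F = 11, f = 18, h = 10.
Lower quartile ≈ 40 + ((16.75 − 11) / 18) × 10 = 43.1944

43.19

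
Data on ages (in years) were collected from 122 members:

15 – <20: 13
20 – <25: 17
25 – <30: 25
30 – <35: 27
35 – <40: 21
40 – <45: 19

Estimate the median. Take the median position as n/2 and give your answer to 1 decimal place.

31.1

Cumulative frequencies: 13, 30, 55, 82, 103, 122
n = 122; position = n/2 = 61.
This falls in the class 30 – <35: L = 30, F = 55, f = 27, h = 5.
Median ≈ 30 + ((61 − 55) / 27) × 5 = 31.1111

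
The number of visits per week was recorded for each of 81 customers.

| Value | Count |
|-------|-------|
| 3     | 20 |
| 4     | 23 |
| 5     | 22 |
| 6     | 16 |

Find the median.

4

Cumulative frequencies: 20, 43, 65, 81
n = 81, so the median is the value in position (n+1)/2 = 41.
Position 41 falls at value 4.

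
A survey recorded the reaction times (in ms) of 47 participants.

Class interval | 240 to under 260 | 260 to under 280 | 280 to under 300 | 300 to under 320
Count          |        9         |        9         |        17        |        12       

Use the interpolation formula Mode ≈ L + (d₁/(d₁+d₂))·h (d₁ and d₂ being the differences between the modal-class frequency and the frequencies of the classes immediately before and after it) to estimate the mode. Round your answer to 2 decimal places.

292.31

Modal class: 280 to under 300 (highest frequency 17).
d₁ = 17 − 9 = 8, d₂ = 17 − 12 = 5
Mode ≈ 280 + (8/(8+5)) × 20 = 280 + 12.3077 = 292.3077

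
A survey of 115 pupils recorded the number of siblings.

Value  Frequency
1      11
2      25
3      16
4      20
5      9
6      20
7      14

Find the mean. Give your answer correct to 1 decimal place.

3.9

Values: 1, 2, 3, 4, 5, 6, 7
Σfx = 11×1 + 25×2 + 16×3 + 20×4 + 9×5 + 20×6 + 14×7 = 452
n = Σf = 115
Mean = 452 / 115 = 3.9304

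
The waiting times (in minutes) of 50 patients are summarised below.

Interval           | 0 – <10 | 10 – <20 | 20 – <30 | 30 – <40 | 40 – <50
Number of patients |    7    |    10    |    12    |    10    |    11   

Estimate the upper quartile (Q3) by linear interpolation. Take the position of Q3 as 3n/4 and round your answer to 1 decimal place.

38.5

Cumulative frequencies: 7, 17, 29, 39, 50
n = 50; position = 3n/4 = 37.5.
This falls in the class 30 – <40: L = 30, F = 29, f = 10, h = 10.
Upper quartile ≈ 30 + ((37.5 − 29) / 10) × 10 = 38.5000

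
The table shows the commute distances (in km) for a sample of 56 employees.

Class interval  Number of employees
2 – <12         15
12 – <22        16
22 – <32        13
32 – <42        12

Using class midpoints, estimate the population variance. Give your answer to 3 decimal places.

120.281

Midpoints: 7, 17, 27, 37
n = 56, Σfm = 1172, mean = 20.9286
Σfm² = 31264
Σf(m − x̄)² = Σfm² − (Σfm)²/n = 31264 − 1172²/56 = 6735.7143
Population variance = 6735.7143 / 56 = 120.2806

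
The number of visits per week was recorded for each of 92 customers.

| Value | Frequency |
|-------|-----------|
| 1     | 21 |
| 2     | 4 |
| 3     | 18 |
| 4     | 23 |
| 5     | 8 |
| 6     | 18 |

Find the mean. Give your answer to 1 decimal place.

Values: 1, 2, 3, 4, 5, 6
Σfx = 21×1 + 4×2 + 18×3 + 23×4 + 8×5 + 18×6 = 323
n = Σf = 92
Mean = 323 / 92 = 3.5109

3.5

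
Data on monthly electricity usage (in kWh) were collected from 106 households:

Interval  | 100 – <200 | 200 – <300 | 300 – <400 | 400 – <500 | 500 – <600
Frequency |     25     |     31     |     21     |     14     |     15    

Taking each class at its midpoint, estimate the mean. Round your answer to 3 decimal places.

315.094

Midpoints: 150, 250, 350, 450, 550
Σfm = 25×150 + 31×250 + 21×350 + 14×450 + 15×550 = 33400
n = Σf = 106
Mean = 33400 / 106 = 315.0943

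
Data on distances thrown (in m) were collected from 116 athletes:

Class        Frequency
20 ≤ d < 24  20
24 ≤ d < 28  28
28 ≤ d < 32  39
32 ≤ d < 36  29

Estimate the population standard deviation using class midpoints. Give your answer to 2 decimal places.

Midpoints: 22, 26, 30, 34
n = 116, Σfm = 3324, mean = 28.6552
Σfm² = 97232
Σf(m − x̄)² = Σfm² − (Σfm)²/n = 97232 − 3324²/116 = 1982.2069
Population variance = 1982.2069 / 116 = 17.0880
Standard deviation = √17.0880 = 4.1338

4.13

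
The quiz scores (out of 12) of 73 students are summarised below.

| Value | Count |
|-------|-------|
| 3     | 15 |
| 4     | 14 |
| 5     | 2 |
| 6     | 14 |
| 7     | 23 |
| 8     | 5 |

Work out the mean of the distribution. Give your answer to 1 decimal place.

Values: 3, 4, 5, 6, 7, 8
Σfx = 15×3 + 14×4 + 2×5 + 14×6 + 23×7 + 5×8 = 396
n = Σf = 73
Mean = 396 / 73 = 5.4247

5.4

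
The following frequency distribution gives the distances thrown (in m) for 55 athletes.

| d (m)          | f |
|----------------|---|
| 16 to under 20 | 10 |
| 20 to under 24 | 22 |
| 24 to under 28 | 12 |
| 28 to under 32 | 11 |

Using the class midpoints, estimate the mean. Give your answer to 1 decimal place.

Midpoints: 18, 22, 26, 30
Σfm = 10×18 + 22×22 + 12×26 + 11×30 = 1306
n = Σf = 55
Mean = 1306 / 55 = 23.7455

23.7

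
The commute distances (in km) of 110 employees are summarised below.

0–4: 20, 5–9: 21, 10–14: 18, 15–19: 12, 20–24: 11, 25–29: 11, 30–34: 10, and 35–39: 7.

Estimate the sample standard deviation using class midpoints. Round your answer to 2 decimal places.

Midpoints: 2, 7, 12, 17, 22, 27, 32, 37
n = 110, Σfm = 1725, mean = 15.6818
Σfm² = 40335
Σf(m − x̄)² = Σfm² − (Σfm)²/n = 40335 − 1725²/110 = 13283.8636
Sample variance = 13283.8636 / 109 = 121.8703
Standard deviation = √121.8703 = 11.0395

11.04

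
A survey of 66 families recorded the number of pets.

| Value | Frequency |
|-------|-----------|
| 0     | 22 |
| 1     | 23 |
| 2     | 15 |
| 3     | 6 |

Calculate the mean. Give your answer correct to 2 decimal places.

1.08

Values: 0, 1, 2, 3
Σfx = 22×0 + 23×1 + 15×2 + 6×3 = 71
n = Σf = 66
Mean = 71 / 66 = 1.0758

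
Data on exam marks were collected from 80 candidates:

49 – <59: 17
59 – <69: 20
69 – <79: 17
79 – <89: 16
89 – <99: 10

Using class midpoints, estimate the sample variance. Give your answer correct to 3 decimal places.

177.152

Midpoints: 54, 64, 74, 84, 94
n = 80, Σfm = 5740, mean = 71.7500
Σfm² = 425840
Σf(m − x̄)² = Σfm² − (Σfm)²/n = 425840 − 5740²/80 = 13995.0000
Sample variance = 13995.0000 / 79 = 177.1519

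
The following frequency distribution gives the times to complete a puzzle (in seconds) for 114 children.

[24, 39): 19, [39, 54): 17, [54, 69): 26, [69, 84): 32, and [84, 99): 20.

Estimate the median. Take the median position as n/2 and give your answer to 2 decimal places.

Cumulative frequencies: 19, 36, 62, 94, 114
n = 114; position = n/2 = 57.
This falls in the class [54, 69): L = 54, F = 36, f = 26, h = 15.
Median ≈ 54 + ((57 − 36) / 26) × 15 = 66.1154

66.12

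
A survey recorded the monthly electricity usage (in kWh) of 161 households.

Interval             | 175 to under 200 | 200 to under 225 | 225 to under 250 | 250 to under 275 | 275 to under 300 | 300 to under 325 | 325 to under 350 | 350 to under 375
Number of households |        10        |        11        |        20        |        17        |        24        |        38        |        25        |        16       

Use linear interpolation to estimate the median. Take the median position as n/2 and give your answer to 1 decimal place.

Cumulative frequencies: 10, 21, 41, 58, 82, 120, 145, 161
n = 161; position = n/2 = 80.5.
This falls in the class 275 to under 300: L = 275, F = 58, f = 24, h = 25.
Median ≈ 275 + ((80.5 − 58) / 24) × 25 = 298.4375

298.4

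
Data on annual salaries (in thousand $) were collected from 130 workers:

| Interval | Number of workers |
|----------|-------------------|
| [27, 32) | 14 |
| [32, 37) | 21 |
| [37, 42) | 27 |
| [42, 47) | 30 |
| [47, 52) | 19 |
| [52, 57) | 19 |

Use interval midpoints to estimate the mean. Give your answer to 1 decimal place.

42.4

Midpoints: 29.5, 34.5, 39.5, 44.5, 49.5, 54.5
Σfm = 14×29.5 + 21×34.5 + 27×39.5 + 30×44.5 + 19×49.5 + 19×54.5 = 5515
n = Σf = 130
Mean = 5515 / 130 = 42.4231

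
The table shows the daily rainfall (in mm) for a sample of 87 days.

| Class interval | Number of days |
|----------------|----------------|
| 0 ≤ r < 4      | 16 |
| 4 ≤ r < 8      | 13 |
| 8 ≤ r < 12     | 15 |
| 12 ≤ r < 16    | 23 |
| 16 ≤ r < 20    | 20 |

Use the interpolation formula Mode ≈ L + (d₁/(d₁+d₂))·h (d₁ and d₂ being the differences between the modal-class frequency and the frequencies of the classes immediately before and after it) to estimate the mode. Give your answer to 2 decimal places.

Modal class: 12 ≤ r < 16 (highest frequency 23).
d₁ = 23 − 15 = 8, d₂ = 23 − 20 = 3
Mode ≈ 12 + (8/(8+3)) × 4 = 12 + 2.9091 = 14.9091

14.91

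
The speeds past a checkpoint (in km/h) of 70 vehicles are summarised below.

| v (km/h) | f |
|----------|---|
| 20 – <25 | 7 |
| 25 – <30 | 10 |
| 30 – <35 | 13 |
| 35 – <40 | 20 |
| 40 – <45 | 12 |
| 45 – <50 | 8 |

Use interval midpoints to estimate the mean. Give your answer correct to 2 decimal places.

35.64

Midpoints: 22.5, 27.5, 32.5, 37.5, 42.5, 47.5
Σfm = 7×22.5 + 10×27.5 + 13×32.5 + 20×37.5 + 12×42.5 + 8×47.5 = 2495
n = Σf = 70
Mean = 2495 / 70 = 35.6429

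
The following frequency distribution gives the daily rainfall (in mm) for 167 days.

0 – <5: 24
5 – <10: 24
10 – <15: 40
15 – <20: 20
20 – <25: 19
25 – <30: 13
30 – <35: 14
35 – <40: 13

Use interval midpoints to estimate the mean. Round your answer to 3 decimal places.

Midpoints: 2.5, 7.5, 12.5, 17.5, 22.5, 27.5, 32.5, 37.5
Σfm = 24×2.5 + 24×7.5 + 40×12.5 + 20×17.5 + 19×22.5 + 13×27.5 + 14×32.5 + 13×37.5 = 2817.5
n = Σf = 167
Mean = 2817.5 / 167 = 16.8713

16.871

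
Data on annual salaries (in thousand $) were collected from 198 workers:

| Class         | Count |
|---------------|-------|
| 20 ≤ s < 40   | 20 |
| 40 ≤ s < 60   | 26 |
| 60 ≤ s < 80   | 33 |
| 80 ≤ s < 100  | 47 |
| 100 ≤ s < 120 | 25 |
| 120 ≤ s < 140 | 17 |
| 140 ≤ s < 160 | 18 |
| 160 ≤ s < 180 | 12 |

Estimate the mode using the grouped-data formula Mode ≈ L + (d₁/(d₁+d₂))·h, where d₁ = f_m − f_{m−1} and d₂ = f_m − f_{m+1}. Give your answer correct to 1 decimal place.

87.8

Modal class: 80 ≤ s < 100 (highest frequency 47).
d₁ = 47 − 33 = 14, d₂ = 47 − 25 = 22
Mode ≈ 80 + (14/(14+22)) × 20 = 80 + 7.7778 = 87.7778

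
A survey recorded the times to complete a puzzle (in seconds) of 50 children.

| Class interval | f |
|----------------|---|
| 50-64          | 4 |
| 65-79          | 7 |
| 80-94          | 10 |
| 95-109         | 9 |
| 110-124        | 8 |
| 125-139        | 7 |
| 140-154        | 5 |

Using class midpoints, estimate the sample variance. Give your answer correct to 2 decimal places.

711.64

Midpoints: 57, 72, 87, 102, 117, 132, 147
n = 50, Σfm = 5115, mean = 102.3000
Σfm² = 558135
Σf(m − x̄)² = Σfm² − (Σfm)²/n = 558135 − 5115²/50 = 34870.5000
Sample variance = 34870.5000 / 49 = 711.6429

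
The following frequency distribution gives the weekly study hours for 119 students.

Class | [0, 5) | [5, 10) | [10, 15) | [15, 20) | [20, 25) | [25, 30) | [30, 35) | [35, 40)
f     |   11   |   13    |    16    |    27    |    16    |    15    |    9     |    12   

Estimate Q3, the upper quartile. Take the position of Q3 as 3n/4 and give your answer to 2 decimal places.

27.08

Cumulative frequencies: 11, 24, 40, 67, 83, 98, 107, 119
n = 119; position = 3n/4 = 89.25.
This falls in the class [25, 30): L = 25, F = 83, f = 15, h = 5.
Upper quartile ≈ 25 + ((89.25 − 83) / 15) × 5 = 27.0833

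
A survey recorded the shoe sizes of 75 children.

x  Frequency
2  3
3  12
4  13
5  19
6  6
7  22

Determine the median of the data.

5

Cumulative frequencies: 3, 15, 28, 47, 53, 75
n = 75, so the median is the value in position (n+1)/2 = 38.
Position 38 falls at value 5.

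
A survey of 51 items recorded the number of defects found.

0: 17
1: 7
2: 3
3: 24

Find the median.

Cumulative frequencies: 17, 24, 27, 51
n = 51, so the median is the value in position (n+1)/2 = 26.
Position 26 falls at value 2.

2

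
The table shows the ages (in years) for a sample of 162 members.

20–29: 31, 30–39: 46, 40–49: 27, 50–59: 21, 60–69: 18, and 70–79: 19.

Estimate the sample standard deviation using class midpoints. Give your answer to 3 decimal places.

16.414

Midpoints: 24.5, 34.5, 44.5, 54.5, 64.5, 74.5
n = 162, Σfm = 7269, mean = 44.8704
Σfm² = 369540.5
Σf(m − x̄)² = Σfm² − (Σfm)²/n = 369540.5 − 7269²/162 = 43377.7778
Sample variance = 43377.7778 / 161 = 269.4272
Standard deviation = √269.4272 = 16.4142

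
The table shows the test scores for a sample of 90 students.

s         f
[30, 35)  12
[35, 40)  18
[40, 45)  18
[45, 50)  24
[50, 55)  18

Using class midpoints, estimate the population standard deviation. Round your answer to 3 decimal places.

6.633

Midpoints: 32.5, 37.5, 42.5, 47.5, 52.5
n = 90, Σfm = 3915, mean = 43.5000
Σfm² = 174262.5
Σf(m − x̄)² = Σfm² − (Σfm)²/n = 174262.5 − 3915²/90 = 3960.0000
Population variance = 3960.0000 / 90 = 44.0000
Standard deviation = √44.0000 = 6.6332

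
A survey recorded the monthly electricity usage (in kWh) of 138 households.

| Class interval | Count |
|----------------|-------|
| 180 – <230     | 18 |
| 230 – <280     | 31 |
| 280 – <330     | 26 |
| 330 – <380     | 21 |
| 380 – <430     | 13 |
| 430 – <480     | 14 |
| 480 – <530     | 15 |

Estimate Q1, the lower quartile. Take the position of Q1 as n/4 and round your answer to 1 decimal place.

256.6

Cumulative frequencies: 18, 49, 75, 96, 109, 123, 138
n = 138; position = n/4 = 34.5.
This falls in the class 230 – <280: L = 230, F = 18, f = 31, h = 50.
Lower quartile ≈ 230 + ((34.5 − 18) / 31) × 50 = 256.6129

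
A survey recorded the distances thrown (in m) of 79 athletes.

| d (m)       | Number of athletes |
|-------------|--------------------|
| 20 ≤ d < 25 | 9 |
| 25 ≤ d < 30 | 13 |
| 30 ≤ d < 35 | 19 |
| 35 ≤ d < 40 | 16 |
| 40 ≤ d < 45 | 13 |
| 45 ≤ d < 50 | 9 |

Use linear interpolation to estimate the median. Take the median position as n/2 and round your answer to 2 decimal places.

34.61

Cumulative frequencies: 9, 22, 41, 57, 70, 79
n = 79; position = n/2 = 39.5.
This falls in the class 30 ≤ d < 35: L = 30, F = 22, f = 19, h = 5.
Median ≈ 30 + ((39.5 − 22) / 19) × 5 = 34.6053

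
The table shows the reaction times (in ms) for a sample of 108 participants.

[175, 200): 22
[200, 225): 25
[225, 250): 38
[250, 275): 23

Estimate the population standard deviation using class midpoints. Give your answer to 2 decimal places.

25.95

Midpoints: 187.5, 212.5, 237.5, 262.5
n = 108, Σfm = 24500, mean = 226.8519
Σfm² = 5630625
Σf(m − x̄)² = Σfm² − (Σfm)²/n = 5630625 − 24500²/108 = 72754.6296
Population variance = 72754.6296 / 108 = 673.6540
Standard deviation = √673.6540 = 25.9548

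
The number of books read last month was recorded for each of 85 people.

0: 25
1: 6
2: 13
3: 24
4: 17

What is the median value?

Cumulative frequencies: 25, 31, 44, 68, 85
n = 85, so the median is the value in position (n+1)/2 = 43.
Position 43 falls at value 2.

2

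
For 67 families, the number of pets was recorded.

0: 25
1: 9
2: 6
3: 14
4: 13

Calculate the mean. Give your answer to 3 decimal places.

Values: 0, 1, 2, 3, 4
Σfx = 25×0 + 9×1 + 6×2 + 14×3 + 13×4 = 115
n = Σf = 67
Mean = 115 / 67 = 1.7164

1.716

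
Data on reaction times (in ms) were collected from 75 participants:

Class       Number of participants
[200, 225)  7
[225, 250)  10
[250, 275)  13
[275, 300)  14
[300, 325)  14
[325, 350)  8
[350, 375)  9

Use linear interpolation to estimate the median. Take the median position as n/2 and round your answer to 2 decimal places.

288.39

Cumulative frequencies: 7, 17, 30, 44, 58, 66, 75
n = 75; position = n/2 = 37.5.
This falls in the class [275, 300): L = 275, F = 30, f = 14, h = 25.
Median ≈ 275 + ((37.5 − 30) / 14) × 25 = 288.3929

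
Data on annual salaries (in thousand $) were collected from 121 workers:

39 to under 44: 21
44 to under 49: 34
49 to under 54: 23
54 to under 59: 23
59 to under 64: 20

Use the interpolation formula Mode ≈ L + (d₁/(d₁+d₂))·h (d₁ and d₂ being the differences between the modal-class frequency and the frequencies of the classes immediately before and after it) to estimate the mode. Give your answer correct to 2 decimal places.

46.71

Modal class: 44 to under 49 (highest frequency 34).
d₁ = 34 − 21 = 13, d₂ = 34 − 23 = 11
Mode ≈ 44 + (13/(13+11)) × 5 = 44 + 2.7083 = 46.7083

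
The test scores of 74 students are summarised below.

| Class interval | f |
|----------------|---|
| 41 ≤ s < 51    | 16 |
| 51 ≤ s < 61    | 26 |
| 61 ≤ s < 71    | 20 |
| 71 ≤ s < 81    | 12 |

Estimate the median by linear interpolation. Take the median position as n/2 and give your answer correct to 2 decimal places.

59.08

Cumulative frequencies: 16, 42, 62, 74
n = 74; position = n/2 = 37.
This falls in the class 51 ≤ s < 61: L = 51, F = 16, f = 26, h = 10.
Median ≈ 51 + ((37 − 16) / 26) × 10 = 59.0769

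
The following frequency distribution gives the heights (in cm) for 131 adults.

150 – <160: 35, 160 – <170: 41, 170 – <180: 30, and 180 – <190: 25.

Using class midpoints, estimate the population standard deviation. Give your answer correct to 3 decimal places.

Midpoints: 155, 165, 175, 185
n = 131, Σfm = 22065, mean = 168.4351
Σfm² = 3731475
Σf(m − x̄)² = Σfm² − (Σfm)²/n = 3731475 − 22065²/131 = 14954.1985
Population variance = 14954.1985 / 131 = 114.1542
Standard deviation = √114.1542 = 10.6843

10.684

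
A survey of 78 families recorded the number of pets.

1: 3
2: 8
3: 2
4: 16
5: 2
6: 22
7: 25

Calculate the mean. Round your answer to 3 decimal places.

5.205

Values: 1, 2, 3, 4, 5, 6, 7
Σfx = 3×1 + 8×2 + 2×3 + 16×4 + 2×5 + 22×6 + 25×7 = 406
n = Σf = 78
Mean = 406 / 78 = 5.2051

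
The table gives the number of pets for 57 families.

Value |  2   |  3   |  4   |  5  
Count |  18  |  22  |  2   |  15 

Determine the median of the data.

Cumulative frequencies: 18, 40, 42, 57
n = 57, so the median is the value in position (n+1)/2 = 29.
Position 29 falls at value 3.

3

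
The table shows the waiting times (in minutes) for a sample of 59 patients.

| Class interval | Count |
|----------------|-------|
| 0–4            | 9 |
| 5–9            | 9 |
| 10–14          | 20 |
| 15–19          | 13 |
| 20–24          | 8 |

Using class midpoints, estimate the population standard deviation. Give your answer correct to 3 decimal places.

Midpoints: 2, 7, 12, 17, 22
n = 59, Σfm = 718, mean = 12.1695
Σfm² = 10986
Σf(m − x̄)² = Σfm² − (Σfm)²/n = 10986 − 718²/59 = 2248.3051
Population variance = 2248.3051 / 59 = 38.1069
Standard deviation = √38.1069 = 6.1731

6.173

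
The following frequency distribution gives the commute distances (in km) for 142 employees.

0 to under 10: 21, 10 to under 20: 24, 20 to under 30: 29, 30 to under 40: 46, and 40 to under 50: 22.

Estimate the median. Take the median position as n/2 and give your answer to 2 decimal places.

Cumulative frequencies: 21, 45, 74, 120, 142
n = 142; position = n/2 = 71.
This falls in the class 20 to under 30: L = 20, F = 45, f = 29, h = 10.
Median ≈ 20 + ((71 − 45) / 29) × 10 = 28.9655

28.97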